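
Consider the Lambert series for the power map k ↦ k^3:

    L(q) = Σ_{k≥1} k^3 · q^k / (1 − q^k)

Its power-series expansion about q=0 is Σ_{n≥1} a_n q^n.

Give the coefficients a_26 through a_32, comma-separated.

19782, 20440, 25112, 24390, 31752, 29792, 37449

q^26  k|26↦f(k): 1:1 2:8 13:2197 26:17576  a_26=19782
q^27  k|27↦f(k): 27:19683 9:729 3:27 1:1  a_27=20440
[q^28] f(28)=21952,f(14)=2744,f(7)=343,f(4)=64,f(2)=8,f(1)=1 ⇒ 25112
n=29: 1·29 29·1  f→[1+24389]=24390
q^30  k|30↦f(k): 30:27000 15:3375 10:1000 6:216 5:125 3:27 2:8 1:1  a_30=31752
n=31: 31·1 1·31  f→[29791+1]=29792
[q^32] f(1)=1,f(2)=8,f(4)=64,f(8)=512,f(16)=4096,f(32)=32768 ⇒ 37449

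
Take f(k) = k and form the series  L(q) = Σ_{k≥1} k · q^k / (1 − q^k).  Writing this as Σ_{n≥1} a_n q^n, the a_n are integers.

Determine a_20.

a_20 = 42

d|20:{1,2,4,5,10,20}  Σf=1+2+4+5+10+20=42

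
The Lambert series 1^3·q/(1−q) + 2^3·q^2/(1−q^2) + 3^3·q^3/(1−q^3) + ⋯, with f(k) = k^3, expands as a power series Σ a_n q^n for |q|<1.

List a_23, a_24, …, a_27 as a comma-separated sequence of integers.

12168, 16380, 15751, 19782, 20440

d|23:{23,1}  Σf=12167+1=12168
n=24: 24·1 12·2 8·3 6·4 4·6 3·8 2·12 1·24  f→[13824+1728+512+216+64+27+8+1]=16380
q^25  k|25↦f(k): 25:15625 5:125 1:1  a_25=15751
d|26:{1,2,13,26}  Σf=1+8+2197+17576=19782
d|27:{27,9,3,1}  Σf=19683+729+27+1=20440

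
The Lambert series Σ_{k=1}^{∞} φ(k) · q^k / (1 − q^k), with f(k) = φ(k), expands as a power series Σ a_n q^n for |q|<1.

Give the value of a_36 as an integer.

[q^36] φ(36)=12,φ(18)=6,φ(12)=4,φ(9)=6,φ(6)=2,φ(4)=2,φ(3)=2,φ(2)=1,φ(1)=1 ⇒ 36

a_36 = 36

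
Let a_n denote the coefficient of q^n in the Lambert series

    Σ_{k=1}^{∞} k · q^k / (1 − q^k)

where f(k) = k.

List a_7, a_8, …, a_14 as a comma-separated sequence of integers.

8, 15, 13, 18, 12, 28, 14, 24

[q^7] f(1)=1,f(7)=7 ⇒ 8
n=8: 1·8 2·4 4·2 8·1  f→[1+2+4+8]=15
n=9: 1·9 3·3 9·1  f→[1+3+9]=13
d|10:{10,5,2,1}  Σf=10+5+2+1=18
n=11: 11·1 1·11  f→[11+1]=12
[q^12] f(12)=12,f(6)=6,f(4)=4,f(3)=3,f(2)=2,f(1)=1 ⇒ 28
q^13  k|13↦f(k): 13:13 1:1  a_13=14
n=14: 1·14 2·7 7·2 14·1  f→[1+2+7+14]=24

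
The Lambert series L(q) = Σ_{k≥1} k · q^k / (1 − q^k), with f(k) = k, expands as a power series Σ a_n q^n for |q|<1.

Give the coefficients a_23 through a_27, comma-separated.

q^23  k|23↦f(k): 23:23 1:1  a_23=24
d|24:{24,12,8,6,4,3,2,1}  Σf=24+12+8+6+4+3+2+1=60
d|25:{25,5,1}  Σf=25+5+1=31
n=26: 26·1 13·2 2·13 1·26  f→[26+13+2+1]=42
q^27  k|27↦f(k): 27:27 9:9 3:3 1:1  a_27=40

24, 60, 31, 42, 40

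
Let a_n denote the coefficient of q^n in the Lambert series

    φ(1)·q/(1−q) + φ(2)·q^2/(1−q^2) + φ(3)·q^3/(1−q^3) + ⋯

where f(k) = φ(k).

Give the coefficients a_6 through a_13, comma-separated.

n=6: 6·1 3·2 2·3 1·6  φ→[2+2+1+1]=6
q^7  k|7↦φ(k): 1:1 7:6  a_7=7
n=8: 1·8 2·4 4·2 8·1  φ→[1+1+2+4]=8
d|9:{1,3,9}  Σφ=1+2+6=9
q^10  k|10↦φ(k): 1:1 2:1 5:4 10:4  a_10=10
q^11  k|11↦φ(k): 1:1 11:10  a_11=11
q^12  k|12↦φ(k): 1:1 2:1 3:2 4:2 6:2 12:4  a_12=12
d|13:{1,13}  Σφ=1+12=13

6, 7, 8, 9, 10, 11, 12, 13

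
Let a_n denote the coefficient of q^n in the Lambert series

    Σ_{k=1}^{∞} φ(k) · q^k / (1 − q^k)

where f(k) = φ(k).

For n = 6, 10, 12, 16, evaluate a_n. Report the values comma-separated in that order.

n=6: 6·1 3·2 2·3 1·6  φ→[2+2+1+1]=6
d|10:{10,5,2,1}  Σφ=4+4+1+1=10
n=12: 12·1 6·2 4·3 3·4 2·6 1·12  φ→[4+2+2+2+1+1]=12
q^16  k|16↦φ(k): 16:8 8:4 4:2 2:1 1:1  a_16=16

6, 10, 12, 16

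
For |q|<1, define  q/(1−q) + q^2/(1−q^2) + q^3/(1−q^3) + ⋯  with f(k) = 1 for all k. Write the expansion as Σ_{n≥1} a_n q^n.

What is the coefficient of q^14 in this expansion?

a_14 = 4

[q^14] f(14)=1,f(7)=1,f(2)=1,f(1)=1 ⇒ 4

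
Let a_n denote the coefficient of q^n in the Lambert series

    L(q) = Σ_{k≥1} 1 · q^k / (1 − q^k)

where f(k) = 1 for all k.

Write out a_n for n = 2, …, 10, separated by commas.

2, 2, 3, 2, 4, 2, 4, 3, 4

[q^2] f(2)=1,f(1)=1 ⇒ 2
q^3  k|3↦f(k): 1:1 3:1  a_3=2
d|4:{1,2,4}  Σf=1+1+1=3
n=5: 1·5 5·1  f→[1+1]=2
d|6:{1,2,3,6}  Σf=1+1+1+1=4
q^7  k|7↦f(k): 1:1 7:1  a_7=2
n=8: 1·8 2·4 4·2 8·1  f→[1+1+1+1]=4
n=9: 1·9 3·3 9·1  f→[1+1+1]=3
[q^10] f(10)=1,f(5)=1,f(2)=1,f(1)=1 ⇒ 4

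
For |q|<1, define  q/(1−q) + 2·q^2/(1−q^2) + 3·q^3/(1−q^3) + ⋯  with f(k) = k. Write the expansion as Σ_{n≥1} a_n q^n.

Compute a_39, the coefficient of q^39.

n=39: 39·1 13·3 3·13 1·39  f→[39+13+3+1]=56

a_39 = 56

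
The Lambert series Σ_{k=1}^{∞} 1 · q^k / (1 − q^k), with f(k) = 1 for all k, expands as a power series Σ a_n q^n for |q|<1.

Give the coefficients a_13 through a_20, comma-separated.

[q^13] f(1)=1,f(13)=1 ⇒ 2
q^14  k|14↦f(k): 1:1 2:1 7:1 14:1  a_14=4
[q^15] f(1)=1,f(3)=1,f(5)=1,f(15)=1 ⇒ 4
n=16: 1·16 2·8 4·4 8·2 16·1  f→[1+1+1+1+1]=5
d|17:{1,17}  Σf=1+1=2
d|18:{1,2,3,6,9,18}  Σf=1+1+1+1+1+1=6
q^19  k|19↦f(k): 19:1 1:1  a_19=2
[q^20] f(20)=1,f(10)=1,f(5)=1,f(4)=1,f(2)=1,f(1)=1 ⇒ 6

2, 4, 4, 5, 2, 6, 2, 6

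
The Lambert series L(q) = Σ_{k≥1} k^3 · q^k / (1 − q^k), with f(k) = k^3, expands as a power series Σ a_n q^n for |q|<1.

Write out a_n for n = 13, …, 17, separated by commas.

2198, 3096, 3528, 4681, 4914

d|13:{13,1}  Σf=2197+1=2198
d|14:{1,2,7,14}  Σf=1+8+343+2744=3096
q^15  k|15↦f(k): 15:3375 5:125 3:27 1:1  a_15=3528
q^16  k|16↦f(k): 16:4096 8:512 4:64 2:8 1:1  a_16=4681
q^17  k|17↦f(k): 1:1 17:4913  a_17=4914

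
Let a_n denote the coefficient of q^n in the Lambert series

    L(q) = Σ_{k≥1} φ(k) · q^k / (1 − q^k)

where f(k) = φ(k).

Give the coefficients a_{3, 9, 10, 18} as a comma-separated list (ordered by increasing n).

q^3  k|3↦φ(k): 1:1 3:2  a_3=3
[q^9] φ(9)=6,φ(3)=2,φ(1)=1 ⇒ 9
d|10:{10,5,2,1}  Σφ=4+4+1+1=10
q^18  k|18↦φ(k): 1:1 2:1 3:2 6:2 9:6 18:6  a_18=18

3, 9, 10, 18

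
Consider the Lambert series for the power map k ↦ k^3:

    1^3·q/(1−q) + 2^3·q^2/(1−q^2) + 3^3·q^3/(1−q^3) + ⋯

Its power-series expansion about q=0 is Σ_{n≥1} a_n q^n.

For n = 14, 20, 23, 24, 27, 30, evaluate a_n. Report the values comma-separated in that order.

[q^14] f(1)=1,f(2)=8,f(7)=343,f(14)=2744 ⇒ 3096
q^20  k|20↦f(k): 1:1 2:8 4:64 5:125 10:1000 20:8000  a_20=9198
n=23: 1·23 23·1  f→[1+12167]=12168
n=24: 1·24 2·12 3·8 4·6 6·4 8·3 12·2 24·1  f→[1+8+27+64+216+512+1728+13824]=16380
d|27:{1,3,9,27}  Σf=1+27+729+19683=20440
q^30  k|30↦f(k): 1:1 2:8 3:27 5:125 6:216 10:1000 15:3375 30:27000  a_30=31752

3096, 9198, 12168, 16380, 20440, 31752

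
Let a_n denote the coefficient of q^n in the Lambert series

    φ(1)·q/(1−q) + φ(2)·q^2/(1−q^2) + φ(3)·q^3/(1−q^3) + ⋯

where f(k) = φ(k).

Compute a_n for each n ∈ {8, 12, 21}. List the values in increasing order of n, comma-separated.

[q^8] φ(8)=4,φ(4)=2,φ(2)=1,φ(1)=1 ⇒ 8
n=12: 12·1 6·2 4·3 3·4 2·6 1·12  φ→[4+2+2+2+1+1]=12
d|21:{1,3,7,21}  Σφ=1+2+6+12=21

8, 12, 21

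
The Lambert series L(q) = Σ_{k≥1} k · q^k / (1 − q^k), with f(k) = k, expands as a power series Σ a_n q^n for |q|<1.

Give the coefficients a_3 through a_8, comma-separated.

[q^3] f(3)=3,f(1)=1 ⇒ 4
q^4  k|4↦f(k): 1:1 2:2 4:4  a_4=7
q^5  k|5↦f(k): 1:1 5:5  a_5=6
n=6: 6·1 3·2 2·3 1·6  f→[6+3+2+1]=12
[q^7] f(7)=7,f(1)=1 ⇒ 8
n=8: 8·1 4·2 2·4 1·8  f→[8+4+2+1]=15

4, 7, 6, 12, 8, 15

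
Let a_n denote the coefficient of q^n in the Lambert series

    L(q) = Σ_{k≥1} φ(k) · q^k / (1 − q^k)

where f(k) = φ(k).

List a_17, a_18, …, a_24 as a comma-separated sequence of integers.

n=17: 17·1 1·17  φ→[16+1]=17
d|18:{1,2,3,6,9,18}  Σφ=1+1+2+2+6+6=18
n=19: 1·19 19·1  φ→[1+18]=19
n=20: 20·1 10·2 5·4 4·5 2·10 1·20  φ→[8+4+4+2+1+1]=20
q^21  k|21↦φ(k): 1:1 3:2 7:6 21:12  a_21=21
q^22  k|22↦φ(k): 22:10 11:10 2:1 1:1  a_22=22
[q^23] φ(1)=1,φ(23)=22 ⇒ 23
d|24:{24,12,8,6,4,3,2,1}  Σφ=8+4+4+2+2+2+1+1=24

17, 18, 19, 20, 21, 22, 23, 24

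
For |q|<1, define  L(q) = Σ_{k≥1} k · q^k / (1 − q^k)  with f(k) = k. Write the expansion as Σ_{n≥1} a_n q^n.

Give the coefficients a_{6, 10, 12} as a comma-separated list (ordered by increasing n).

[q^6] f(1)=1,f(2)=2,f(3)=3,f(6)=6 ⇒ 12
[q^10] f(1)=1,f(2)=2,f(5)=5,f(10)=10 ⇒ 18
n=12: 12·1 6·2 4·3 3·4 2·6 1·12  f→[12+6+4+3+2+1]=28

12, 18, 28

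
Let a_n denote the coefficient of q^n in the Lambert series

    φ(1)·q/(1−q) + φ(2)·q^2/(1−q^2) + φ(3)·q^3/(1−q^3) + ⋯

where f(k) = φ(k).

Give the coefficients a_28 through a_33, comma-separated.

n=28: 1·28 2·14 4·7 7·4 14·2 28·1  φ→[1+1+2+6+6+12]=28
d|29:{29,1}  Σφ=28+1=29
[q^30] φ(30)=8,φ(15)=8,φ(10)=4,φ(6)=2,φ(5)=4,φ(3)=2,φ(2)=1,φ(1)=1 ⇒ 30
d|31:{1,31}  Σφ=1+30=31
n=32: 1·32 2·16 4·8 8·4 16·2 32·1  φ→[1+1+2+4+8+16]=32
n=33: 1·33 3·11 11·3 33·1  φ→[1+2+10+20]=33

28, 29, 30, 31, 32, 33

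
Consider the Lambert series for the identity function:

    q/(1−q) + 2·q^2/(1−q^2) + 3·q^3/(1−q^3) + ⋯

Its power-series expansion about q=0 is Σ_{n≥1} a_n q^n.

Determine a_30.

a_30 = 72

q^30  k|30↦f(k): 1:1 2:2 3:3 5:5 6:6 10:10 15:15 30:30  a_30=72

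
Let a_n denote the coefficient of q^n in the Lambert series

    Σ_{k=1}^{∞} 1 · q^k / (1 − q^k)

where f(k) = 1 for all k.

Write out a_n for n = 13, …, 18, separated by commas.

d|13:{13,1}  Σf=1+1=2
d|14:{14,7,2,1}  Σf=1+1+1+1=4
q^15  k|15↦f(k): 1:1 3:1 5:1 15:1  a_15=4
n=16: 16·1 8·2 4·4 2·8 1·16  f→[1+1+1+1+1]=5
[q^17] f(17)=1,f(1)=1 ⇒ 2
d|18:{1,2,3,6,9,18}  Σf=1+1+1+1+1+1=6

2, 4, 4, 5, 2, 6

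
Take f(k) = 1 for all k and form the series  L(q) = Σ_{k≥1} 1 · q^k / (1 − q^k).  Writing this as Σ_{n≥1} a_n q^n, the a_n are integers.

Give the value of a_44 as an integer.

a_44 = 6

n=44: 1·44 2·22 4·11 11·4 22·2 44·1  f→[1+1+1+1+1+1]=6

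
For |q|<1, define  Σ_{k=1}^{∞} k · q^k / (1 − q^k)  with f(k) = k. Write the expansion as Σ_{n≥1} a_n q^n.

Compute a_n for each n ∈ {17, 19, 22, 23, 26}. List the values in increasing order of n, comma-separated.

18, 20, 36, 24, 42

d|17:{17,1}  Σf=17+1=18
n=19: 1·19 19·1  f→[1+19]=20
q^22  k|22↦f(k): 22:22 11:11 2:2 1:1  a_22=36
[q^23] f(23)=23,f(1)=1 ⇒ 24
n=26: 1·26 2·13 13·2 26·1  f→[1+2+13+26]=42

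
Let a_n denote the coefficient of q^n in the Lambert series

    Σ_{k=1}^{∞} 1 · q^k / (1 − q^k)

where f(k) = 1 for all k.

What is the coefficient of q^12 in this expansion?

a_12 = 6

n=12: 1·12 2·6 3·4 4·3 6·2 12·1  f→[1+1+1+1+1+1]=6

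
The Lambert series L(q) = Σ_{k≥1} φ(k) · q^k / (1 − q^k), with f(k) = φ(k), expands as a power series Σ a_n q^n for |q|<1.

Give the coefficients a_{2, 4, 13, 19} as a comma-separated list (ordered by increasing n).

q^2  k|2↦φ(k): 1:1 2:1  a_2=2
n=4: 1·4 2·2 4·1  φ→[1+1+2]=4
n=13: 13·1 1·13  φ→[12+1]=13
n=19: 1·19 19·1  φ→[1+18]=19

2, 4, 13, 19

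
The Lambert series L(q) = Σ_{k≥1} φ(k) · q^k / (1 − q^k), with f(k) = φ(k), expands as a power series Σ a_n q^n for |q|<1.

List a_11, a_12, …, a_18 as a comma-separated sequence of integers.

q^11  k|11↦φ(k): 11:10 1:1  a_11=11
q^12  k|12↦φ(k): 12:4 6:2 4:2 3:2 2:1 1:1  a_12=12
[q^13] φ(13)=12,φ(1)=1 ⇒ 13
n=14: 14·1 7·2 2·7 1·14  φ→[6+6+1+1]=14
q^15  k|15↦φ(k): 15:8 5:4 3:2 1:1  a_15=15
d|16:{1,2,4,8,16}  Σφ=1+1+2+4+8=16
n=17: 17·1 1·17  φ→[16+1]=17
d|18:{1,2,3,6,9,18}  Σφ=1+1+2+2+6+6=18

11, 12, 13, 14, 15, 16, 17, 18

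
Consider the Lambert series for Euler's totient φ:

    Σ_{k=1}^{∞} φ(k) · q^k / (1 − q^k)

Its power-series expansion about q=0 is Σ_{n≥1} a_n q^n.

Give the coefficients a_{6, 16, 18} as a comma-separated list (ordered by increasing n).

d|6:{1,2,3,6}  Σφ=1+1+2+2=6
q^16  k|16↦φ(k): 1:1 2:1 4:2 8:4 16:8  a_16=16
q^18  k|18↦φ(k): 1:1 2:1 3:2 6:2 9:6 18:6  a_18=18

6, 16, 18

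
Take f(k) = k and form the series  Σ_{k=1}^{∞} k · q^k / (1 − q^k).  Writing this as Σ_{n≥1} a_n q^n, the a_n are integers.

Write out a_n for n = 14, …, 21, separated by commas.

[q^14] f(14)=14,f(7)=7,f(2)=2,f(1)=1 ⇒ 24
d|15:{1,3,5,15}  Σf=1+3+5+15=24
[q^16] f(16)=16,f(8)=8,f(4)=4,f(2)=2,f(1)=1 ⇒ 31
d|17:{17,1}  Σf=17+1=18
n=18: 18·1 9·2 6·3 3·6 2·9 1·18  f→[18+9+6+3+2+1]=39
d|19:{19,1}  Σf=19+1=20
n=20: 1·20 2·10 4·5 5·4 10·2 20·1  f→[1+2+4+5+10+20]=42
d|21:{1,3,7,21}  Σf=1+3+7+21=32

24, 24, 31, 18, 39, 20, 42, 32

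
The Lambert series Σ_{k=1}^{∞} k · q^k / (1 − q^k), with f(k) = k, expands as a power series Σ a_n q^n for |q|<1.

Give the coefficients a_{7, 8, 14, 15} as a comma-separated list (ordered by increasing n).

d|7:{7,1}  Σf=7+1=8
n=8: 1·8 2·4 4·2 8·1  f→[1+2+4+8]=15
d|14:{14,7,2,1}  Σf=14+7+2+1=24
n=15: 1·15 3·5 5·3 15·1  f→[1+3+5+15]=24

8, 15, 24, 24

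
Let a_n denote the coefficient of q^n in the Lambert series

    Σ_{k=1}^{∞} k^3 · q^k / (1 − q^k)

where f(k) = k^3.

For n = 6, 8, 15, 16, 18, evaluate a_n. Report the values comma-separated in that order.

252, 585, 3528, 4681, 6813

d|6:{1,2,3,6}  Σf=1+8+27+216=252
n=8: 1·8 2·4 4·2 8·1  f→[1+8+64+512]=585
q^15  k|15↦f(k): 15:3375 5:125 3:27 1:1  a_15=3528
n=16: 1·16 2·8 4·4 8·2 16·1  f→[1+8+64+512+4096]=4681
n=18: 18·1 9·2 6·3 3·6 2·9 1·18  f→[5832+729+216+27+8+1]=6813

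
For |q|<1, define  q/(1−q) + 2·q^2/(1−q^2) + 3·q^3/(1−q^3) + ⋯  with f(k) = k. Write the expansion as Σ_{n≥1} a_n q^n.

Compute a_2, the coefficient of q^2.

n=2: 2·1 1·2  f→[2+1]=3

a_2 = 3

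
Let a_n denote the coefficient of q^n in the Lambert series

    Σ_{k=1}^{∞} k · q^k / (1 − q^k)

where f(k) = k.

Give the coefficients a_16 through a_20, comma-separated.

d|16:{1,2,4,8,16}  Σf=1+2+4+8+16=31
d|17:{1,17}  Σf=1+17=18
q^18  k|18↦f(k): 18:18 9:9 6:6 3:3 2:2 1:1  a_18=39
n=19: 19·1 1·19  f→[19+1]=20
d|20:{20,10,5,4,2,1}  Σf=20+10+5+4+2+1=42

31, 18, 39, 20, 42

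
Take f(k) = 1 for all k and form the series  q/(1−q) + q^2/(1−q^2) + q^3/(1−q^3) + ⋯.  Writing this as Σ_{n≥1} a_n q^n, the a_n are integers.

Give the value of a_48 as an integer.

q^48  k|48↦f(k): 48:1 24:1 16:1 12:1 8:1 6:1 4:1 3:1 2:1 1:1  a_48=10

a_48 = 10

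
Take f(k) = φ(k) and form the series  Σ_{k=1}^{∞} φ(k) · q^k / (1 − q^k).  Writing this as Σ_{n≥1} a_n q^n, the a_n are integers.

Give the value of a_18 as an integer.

[q^18] φ(18)=6,φ(9)=6,φ(6)=2,φ(3)=2,φ(2)=1,φ(1)=1 ⇒ 18

a_18 = 18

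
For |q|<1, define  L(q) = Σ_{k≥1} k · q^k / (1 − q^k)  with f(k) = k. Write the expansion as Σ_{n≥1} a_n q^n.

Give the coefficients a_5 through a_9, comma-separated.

6, 12, 8, 15, 13

[q^5] f(1)=1,f(5)=5 ⇒ 6
[q^6] f(1)=1,f(2)=2,f(3)=3,f(6)=6 ⇒ 12
d|7:{7,1}  Σf=7+1=8
n=8: 1·8 2·4 4·2 8·1  f→[1+2+4+8]=15
[q^9] f(1)=1,f(3)=3,f(9)=9 ⇒ 13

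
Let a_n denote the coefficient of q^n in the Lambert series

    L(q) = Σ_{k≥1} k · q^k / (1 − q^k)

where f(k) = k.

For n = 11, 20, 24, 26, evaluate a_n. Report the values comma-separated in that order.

12, 42, 60, 42

q^11  k|11↦f(k): 1:1 11:11  a_11=12
[q^20] f(1)=1,f(2)=2,f(4)=4,f(5)=5,f(10)=10,f(20)=20 ⇒ 42
d|24:{24,12,8,6,4,3,2,1}  Σf=24+12+8+6+4+3+2+1=60
n=26: 26·1 13·2 2·13 1·26  f→[26+13+2+1]=42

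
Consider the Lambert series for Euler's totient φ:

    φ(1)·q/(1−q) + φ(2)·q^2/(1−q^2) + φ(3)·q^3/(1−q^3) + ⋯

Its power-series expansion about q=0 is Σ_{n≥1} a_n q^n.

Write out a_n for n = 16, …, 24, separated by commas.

[q^16] φ(16)=8,φ(8)=4,φ(4)=2,φ(2)=1,φ(1)=1 ⇒ 16
d|17:{1,17}  Σφ=1+16=17
n=18: 1·18 2·9 3·6 6·3 9·2 18·1  φ→[1+1+2+2+6+6]=18
[q^19] φ(19)=18,φ(1)=1 ⇒ 19
q^20  k|20↦φ(k): 1:1 2:1 4:2 5:4 10:4 20:8  a_20=20
d|21:{21,7,3,1}  Σφ=12+6+2+1=21
d|22:{1,2,11,22}  Σφ=1+1+10+10=22
n=23: 23·1 1·23  φ→[22+1]=23
n=24: 1·24 2·12 3·8 4·6 6·4 8·3 12·2 24·1  φ→[1+1+2+2+2+4+4+8]=24

16, 17, 18, 19, 20, 21, 22, 23, 24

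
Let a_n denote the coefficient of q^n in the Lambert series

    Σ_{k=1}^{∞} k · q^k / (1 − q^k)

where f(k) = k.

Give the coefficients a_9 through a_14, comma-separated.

13, 18, 12, 28, 14, 24

d|9:{1,3,9}  Σf=1+3+9=13
q^10  k|10↦f(k): 1:1 2:2 5:5 10:10  a_10=18
d|11:{1,11}  Σf=1+11=12
d|12:{1,2,3,4,6,12}  Σf=1+2+3+4+6+12=28
n=13: 1·13 13·1  f→[1+13]=14
q^14  k|14↦f(k): 1:1 2:2 7:7 14:14  a_14=24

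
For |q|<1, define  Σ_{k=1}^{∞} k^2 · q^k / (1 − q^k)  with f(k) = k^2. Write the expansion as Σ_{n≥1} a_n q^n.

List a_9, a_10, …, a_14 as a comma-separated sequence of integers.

[q^9] f(1)=1,f(3)=9,f(9)=81 ⇒ 91
d|10:{1,2,5,10}  Σf=1+4+25+100=130
[q^11] f(1)=1,f(11)=121 ⇒ 122
n=12: 12·1 6·2 4·3 3·4 2·6 1·12  f→[144+36+16+9+4+1]=210
d|13:{1,13}  Σf=1+169=170
[q^14] f(14)=196,f(7)=49,f(2)=4,f(1)=1 ⇒ 250

91, 130, 122, 210, 170, 250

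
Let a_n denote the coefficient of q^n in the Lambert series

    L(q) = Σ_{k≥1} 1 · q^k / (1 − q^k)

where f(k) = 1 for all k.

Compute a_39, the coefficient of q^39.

a_39 = 4

n=39: 39·1 13·3 3·13 1·39  f→[1+1+1+1]=4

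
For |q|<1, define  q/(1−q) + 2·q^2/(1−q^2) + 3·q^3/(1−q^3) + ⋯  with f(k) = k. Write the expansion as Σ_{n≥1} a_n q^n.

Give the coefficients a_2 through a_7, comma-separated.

3, 4, 7, 6, 12, 8

d|2:{1,2}  Σf=1+2=3
q^3  k|3↦f(k): 3:3 1:1  a_3=4
n=4: 1·4 2·2 4·1  f→[1+2+4]=7
d|5:{1,5}  Σf=1+5=6
q^6  k|6↦f(k): 1:1 2:2 3:3 6:6  a_6=12
[q^7] f(1)=1,f(7)=7 ⇒ 8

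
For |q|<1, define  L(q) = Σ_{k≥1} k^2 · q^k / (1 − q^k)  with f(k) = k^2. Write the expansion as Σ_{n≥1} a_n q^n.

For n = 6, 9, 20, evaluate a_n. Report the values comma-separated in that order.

50, 91, 546

[q^6] f(1)=1,f(2)=4,f(3)=9,f(6)=36 ⇒ 50
n=9: 9·1 3·3 1·9  f→[81+9+1]=91
n=20: 20·1 10·2 5·4 4·5 2·10 1·20  f→[400+100+25+16+4+1]=546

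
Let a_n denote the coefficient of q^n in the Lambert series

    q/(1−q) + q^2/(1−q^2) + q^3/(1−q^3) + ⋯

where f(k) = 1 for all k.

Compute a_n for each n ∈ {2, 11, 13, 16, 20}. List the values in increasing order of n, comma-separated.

2, 2, 2, 5, 6

d|2:{1,2}  Σf=1+1=2
q^11  k|11↦f(k): 11:1 1:1  a_11=2
q^13  k|13↦f(k): 13:1 1:1  a_13=2
[q^16] f(1)=1,f(2)=1,f(4)=1,f(8)=1,f(16)=1 ⇒ 5
q^20  k|20↦f(k): 1:1 2:1 4:1 5:1 10:1 20:1  a_20=6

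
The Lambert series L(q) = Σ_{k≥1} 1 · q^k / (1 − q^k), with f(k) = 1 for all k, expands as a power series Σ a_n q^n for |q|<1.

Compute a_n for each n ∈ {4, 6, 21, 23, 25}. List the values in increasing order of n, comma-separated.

n=4: 1·4 2·2 4·1  f→[1+1+1]=3
d|6:{1,2,3,6}  Σf=1+1+1+1=4
d|21:{1,3,7,21}  Σf=1+1+1+1=4
q^23  k|23↦f(k): 1:1 23:1  a_23=2
[q^25] f(25)=1,f(5)=1,f(1)=1 ⇒ 3

3, 4, 4, 2, 3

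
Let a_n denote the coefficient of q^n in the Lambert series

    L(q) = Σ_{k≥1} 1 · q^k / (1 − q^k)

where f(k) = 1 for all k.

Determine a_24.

a_24 = 8

q^24  k|24↦f(k): 24:1 12:1 8:1 6:1 4:1 3:1 2:1 1:1  a_24=8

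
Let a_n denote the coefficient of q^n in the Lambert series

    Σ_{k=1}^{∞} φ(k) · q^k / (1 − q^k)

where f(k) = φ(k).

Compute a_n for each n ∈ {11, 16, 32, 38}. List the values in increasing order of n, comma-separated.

n=11: 11·1 1·11  φ→[10+1]=11
n=16: 1·16 2·8 4·4 8·2 16·1  φ→[1+1+2+4+8]=16
d|32:{32,16,8,4,2,1}  Σφ=16+8+4+2+1+1=32
q^38  k|38↦φ(k): 38:18 19:18 2:1 1:1  a_38=38

11, 16, 32, 38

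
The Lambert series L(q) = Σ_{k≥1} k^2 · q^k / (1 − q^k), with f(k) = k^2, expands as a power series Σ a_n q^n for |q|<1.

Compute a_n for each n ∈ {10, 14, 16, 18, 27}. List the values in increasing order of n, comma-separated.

130, 250, 341, 455, 820

[q^10] f(1)=1,f(2)=4,f(5)=25,f(10)=100 ⇒ 130
q^14  k|14↦f(k): 14:196 7:49 2:4 1:1  a_14=250
q^16  k|16↦f(k): 1:1 2:4 4:16 8:64 16:256  a_16=341
n=18: 1·18 2·9 3·6 6·3 9·2 18·1  f→[1+4+9+36+81+324]=455
n=27: 1·27 3·9 9·3 27·1  f→[1+9+81+729]=820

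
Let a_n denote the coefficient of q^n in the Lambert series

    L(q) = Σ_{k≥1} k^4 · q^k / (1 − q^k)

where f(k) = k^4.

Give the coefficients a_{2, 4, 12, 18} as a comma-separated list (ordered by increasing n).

n=2: 2·1 1·2  f→[16+1]=17
n=4: 4·1 2·2 1·4  f→[256+16+1]=273
[q^12] f(12)=20736,f(6)=1296,f(4)=256,f(3)=81,f(2)=16,f(1)=1 ⇒ 22386
q^18  k|18↦f(k): 18:104976 9:6561 6:1296 3:81 2:16 1:1  a_18=112931

17, 273, 22386, 112931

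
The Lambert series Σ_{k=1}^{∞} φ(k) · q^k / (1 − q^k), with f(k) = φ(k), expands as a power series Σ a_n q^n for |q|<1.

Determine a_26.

[q^26] φ(1)=1,φ(2)=1,φ(13)=12,φ(26)=12 ⇒ 26

a_26 = 26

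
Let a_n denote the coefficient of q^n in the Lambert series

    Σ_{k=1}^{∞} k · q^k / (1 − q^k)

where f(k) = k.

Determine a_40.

n=40: 1·40 2·20 4·10 5·8 8·5 10·4 20·2 40·1  f→[1+2+4+5+8+10+20+40]=90

a_40 = 90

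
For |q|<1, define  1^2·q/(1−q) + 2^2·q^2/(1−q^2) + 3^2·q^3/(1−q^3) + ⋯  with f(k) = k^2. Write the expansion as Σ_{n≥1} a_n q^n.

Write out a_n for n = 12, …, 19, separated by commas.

210, 170, 250, 260, 341, 290, 455, 362

q^12  k|12↦f(k): 1:1 2:4 3:9 4:16 6:36 12:144  a_12=210
n=13: 13·1 1·13  f→[169+1]=170
q^14  k|14↦f(k): 14:196 7:49 2:4 1:1  a_14=250
d|15:{1,3,5,15}  Σf=1+9+25+225=260
n=16: 16·1 8·2 4·4 2·8 1·16  f→[256+64+16+4+1]=341
n=17: 1·17 17·1  f→[1+289]=290
[q^18] f(18)=324,f(9)=81,f(6)=36,f(3)=9,f(2)=4,f(1)=1 ⇒ 455
d|19:{1,19}  Σf=1+361=362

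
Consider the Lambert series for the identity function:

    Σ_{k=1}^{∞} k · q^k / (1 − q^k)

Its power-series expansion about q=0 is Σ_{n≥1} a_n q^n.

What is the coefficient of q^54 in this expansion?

a_54 = 120

[q^54] f(1)=1,f(2)=2,f(3)=3,f(6)=6,f(9)=9,f(18)=18,f(27)=27,f(54)=54 ⇒ 120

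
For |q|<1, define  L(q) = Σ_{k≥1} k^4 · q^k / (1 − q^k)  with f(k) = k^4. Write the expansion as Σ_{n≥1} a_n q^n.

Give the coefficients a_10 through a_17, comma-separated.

10642, 14642, 22386, 28562, 40834, 51332, 69905, 83522

q^10  k|10↦f(k): 1:1 2:16 5:625 10:10000  a_10=10642
d|11:{11,1}  Σf=14641+1=14642
[q^12] f(1)=1,f(2)=16,f(3)=81,f(4)=256,f(6)=1296,f(12)=20736 ⇒ 22386
n=13: 1·13 13·1  f→[1+28561]=28562
d|14:{1,2,7,14}  Σf=1+16+2401+38416=40834
n=15: 1·15 3·5 5·3 15·1  f→[1+81+625+50625]=51332
d|16:{1,2,4,8,16}  Σf=1+16+256+4096+65536=69905
q^17  k|17↦f(k): 1:1 17:83521  a_17=83522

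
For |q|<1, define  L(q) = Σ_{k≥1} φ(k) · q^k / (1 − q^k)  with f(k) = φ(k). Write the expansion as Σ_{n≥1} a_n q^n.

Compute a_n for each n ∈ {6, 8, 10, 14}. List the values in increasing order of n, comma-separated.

q^6  k|6↦φ(k): 6:2 3:2 2:1 1:1  a_6=6
[q^8] φ(8)=4,φ(4)=2,φ(2)=1,φ(1)=1 ⇒ 8
n=10: 1·10 2·5 5·2 10·1  φ→[1+1+4+4]=10
n=14: 14·1 7·2 2·7 1·14  φ→[6+6+1+1]=14

6, 8, 10, 14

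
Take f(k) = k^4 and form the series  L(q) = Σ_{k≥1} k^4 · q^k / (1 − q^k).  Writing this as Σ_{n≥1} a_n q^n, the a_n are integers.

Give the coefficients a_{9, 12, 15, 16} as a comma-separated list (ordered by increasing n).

d|9:{1,3,9}  Σf=1+81+6561=6643
d|12:{1,2,3,4,6,12}  Σf=1+16+81+256+1296+20736=22386
q^15  k|15↦f(k): 15:50625 5:625 3:81 1:1  a_15=51332
[q^16] f(1)=1,f(2)=16,f(4)=256,f(8)=4096,f(16)=65536 ⇒ 69905

6643, 22386, 51332, 69905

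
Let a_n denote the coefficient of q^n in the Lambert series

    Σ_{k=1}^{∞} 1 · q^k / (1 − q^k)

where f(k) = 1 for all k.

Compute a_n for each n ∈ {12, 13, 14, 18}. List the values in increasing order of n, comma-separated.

d|12:{12,6,4,3,2,1}  Σf=1+1+1+1+1+1=6
n=13: 13·1 1·13  f→[1+1]=2
d|14:{1,2,7,14}  Σf=1+1+1+1=4
[q^18] f(1)=1,f(2)=1,f(3)=1,f(6)=1,f(9)=1,f(18)=1 ⇒ 6

6, 2, 4, 6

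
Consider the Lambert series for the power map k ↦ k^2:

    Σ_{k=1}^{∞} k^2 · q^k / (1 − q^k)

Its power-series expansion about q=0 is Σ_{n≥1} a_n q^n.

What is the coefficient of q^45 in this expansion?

d|45:{1,3,5,9,15,45}  Σf=1+9+25+81+225+2025=2366

a_45 = 2366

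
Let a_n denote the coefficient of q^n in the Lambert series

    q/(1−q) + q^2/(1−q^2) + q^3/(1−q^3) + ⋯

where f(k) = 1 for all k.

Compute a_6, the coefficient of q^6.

n=6: 6·1 3·2 2·3 1·6  f→[1+1+1+1]=4

a_6 = 4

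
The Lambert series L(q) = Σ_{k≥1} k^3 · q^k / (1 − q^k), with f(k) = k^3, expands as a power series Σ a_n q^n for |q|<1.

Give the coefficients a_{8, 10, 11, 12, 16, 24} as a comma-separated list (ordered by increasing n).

585, 1134, 1332, 2044, 4681, 16380

d|8:{1,2,4,8}  Σf=1+8+64+512=585
q^10  k|10↦f(k): 10:1000 5:125 2:8 1:1  a_10=1134
q^11  k|11↦f(k): 11:1331 1:1  a_11=1332
q^12  k|12↦f(k): 12:1728 6:216 4:64 3:27 2:8 1:1  a_12=2044
d|16:{1,2,4,8,16}  Σf=1+8+64+512+4096=4681
q^24  k|24↦f(k): 1:1 2:8 3:27 4:64 6:216 8:512 12:1728 24:13824  a_24=16380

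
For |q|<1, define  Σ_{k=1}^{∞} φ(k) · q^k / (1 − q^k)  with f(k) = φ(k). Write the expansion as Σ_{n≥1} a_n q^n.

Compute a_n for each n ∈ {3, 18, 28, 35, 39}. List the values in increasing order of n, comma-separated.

n=3: 1·3 3·1  φ→[1+2]=3
[q^18] φ(1)=1,φ(2)=1,φ(3)=2,φ(6)=2,φ(9)=6,φ(18)=6 ⇒ 18
q^28  k|28↦φ(k): 28:12 14:6 7:6 4:2 2:1 1:1  a_28=28
n=35: 1·35 5·7 7·5 35·1  φ→[1+4+6+24]=35
n=39: 39·1 13·3 3·13 1·39  φ→[24+12+2+1]=39

3, 18, 28, 35, 39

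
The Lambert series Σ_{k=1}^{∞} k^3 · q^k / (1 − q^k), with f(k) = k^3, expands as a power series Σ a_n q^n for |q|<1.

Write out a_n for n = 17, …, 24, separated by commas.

d|17:{1,17}  Σf=1+4913=4914
[q^18] f(18)=5832,f(9)=729,f(6)=216,f(3)=27,f(2)=8,f(1)=1 ⇒ 6813
q^19  k|19↦f(k): 1:1 19:6859  a_19=6860
q^20  k|20↦f(k): 20:8000 10:1000 5:125 4:64 2:8 1:1  a_20=9198
[q^21] f(21)=9261,f(7)=343,f(3)=27,f(1)=1 ⇒ 9632
d|22:{1,2,11,22}  Σf=1+8+1331+10648=11988
n=23: 1·23 23·1  f→[1+12167]=12168
q^24  k|24↦f(k): 24:13824 12:1728 8:512 6:216 4:64 3:27 2:8 1:1  a_24=16380

4914, 6813, 6860, 9198, 9632, 11988, 12168, 16380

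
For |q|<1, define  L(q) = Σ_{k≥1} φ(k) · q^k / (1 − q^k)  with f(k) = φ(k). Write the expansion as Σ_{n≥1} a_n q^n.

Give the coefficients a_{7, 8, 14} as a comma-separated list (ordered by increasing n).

n=7: 7·1 1·7  φ→[6+1]=7
[q^8] φ(8)=4,φ(4)=2,φ(2)=1,φ(1)=1 ⇒ 8
[q^14] φ(14)=6,φ(7)=6,φ(2)=1,φ(1)=1 ⇒ 14

7, 8, 14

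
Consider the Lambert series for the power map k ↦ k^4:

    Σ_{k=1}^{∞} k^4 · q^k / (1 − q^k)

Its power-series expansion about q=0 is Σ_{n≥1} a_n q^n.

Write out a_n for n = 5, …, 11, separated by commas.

[q^5] f(1)=1,f(5)=625 ⇒ 626
d|6:{6,3,2,1}  Σf=1296+81+16+1=1394
[q^7] f(1)=1,f(7)=2401 ⇒ 2402
d|8:{1,2,4,8}  Σf=1+16+256+4096=4369
[q^9] f(9)=6561,f(3)=81,f(1)=1 ⇒ 6643
q^10  k|10↦f(k): 10:10000 5:625 2:16 1:1  a_10=10642
n=11: 11·1 1·11  f→[14641+1]=14642

626, 1394, 2402, 4369, 6643, 10642, 14642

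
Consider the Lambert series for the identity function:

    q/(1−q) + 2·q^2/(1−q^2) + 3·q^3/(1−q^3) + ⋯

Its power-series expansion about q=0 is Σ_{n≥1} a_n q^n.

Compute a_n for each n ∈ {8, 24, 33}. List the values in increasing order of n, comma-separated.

15, 60, 48

[q^8] f(1)=1,f(2)=2,f(4)=4,f(8)=8 ⇒ 15
[q^24] f(24)=24,f(12)=12,f(8)=8,f(6)=6,f(4)=4,f(3)=3,f(2)=2,f(1)=1 ⇒ 60
d|33:{33,11,3,1}  Σf=33+11+3+1=48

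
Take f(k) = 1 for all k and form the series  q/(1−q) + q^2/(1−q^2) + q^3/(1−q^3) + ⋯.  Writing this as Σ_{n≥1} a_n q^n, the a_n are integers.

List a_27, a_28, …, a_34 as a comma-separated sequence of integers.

4, 6, 2, 8, 2, 6, 4, 4

[q^27] f(27)=1,f(9)=1,f(3)=1,f(1)=1 ⇒ 4
q^28  k|28↦f(k): 28:1 14:1 7:1 4:1 2:1 1:1  a_28=6
n=29: 29·1 1·29  f→[1+1]=2
n=30: 1·30 2·15 3·10 5·6 6·5 10·3 15·2 30·1  f→[1+1+1+1+1+1+1+1]=8
q^31  k|31↦f(k): 1:1 31:1  a_31=2
[q^32] f(32)=1,f(16)=1,f(8)=1,f(4)=1,f(2)=1,f(1)=1 ⇒ 6
[q^33] f(33)=1,f(11)=1,f(3)=1,f(1)=1 ⇒ 4
q^34  k|34↦f(k): 1:1 2:1 17:1 34:1  a_34=4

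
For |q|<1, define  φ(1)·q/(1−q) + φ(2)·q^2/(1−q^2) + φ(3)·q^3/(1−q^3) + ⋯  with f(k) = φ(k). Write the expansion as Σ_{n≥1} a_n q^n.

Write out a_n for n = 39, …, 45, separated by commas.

q^39  k|39↦φ(k): 39:24 13:12 3:2 1:1  a_39=39
[q^40] φ(1)=1,φ(2)=1,φ(4)=2,φ(5)=4,φ(8)=4,φ(10)=4,φ(20)=8,φ(40)=16 ⇒ 40
[q^41] φ(41)=40,φ(1)=1 ⇒ 41
n=42: 1·42 2·21 3·14 6·7 7·6 14·3 21·2 42·1  φ→[1+1+2+2+6+6+12+12]=42
q^43  k|43↦φ(k): 43:42 1:1  a_43=43
n=44: 44·1 22·2 11·4 4·11 2·22 1·44  φ→[20+10+10+2+1+1]=44
n=45: 45·1 15·3 9·5 5·9 3·15 1·45  φ→[24+8+6+4+2+1]=45

39, 40, 41, 42, 43, 44, 45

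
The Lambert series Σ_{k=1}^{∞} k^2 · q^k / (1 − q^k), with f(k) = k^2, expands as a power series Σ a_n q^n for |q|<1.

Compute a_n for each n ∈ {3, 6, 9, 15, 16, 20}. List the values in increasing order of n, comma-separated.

10, 50, 91, 260, 341, 546

d|3:{3,1}  Σf=9+1=10
q^6  k|6↦f(k): 1:1 2:4 3:9 6:36  a_6=50
d|9:{1,3,9}  Σf=1+9+81=91
[q^15] f(15)=225,f(5)=25,f(3)=9,f(1)=1 ⇒ 260
d|16:{16,8,4,2,1}  Σf=256+64+16+4+1=341
q^20  k|20↦f(k): 20:400 10:100 5:25 4:16 2:4 1:1  a_20=546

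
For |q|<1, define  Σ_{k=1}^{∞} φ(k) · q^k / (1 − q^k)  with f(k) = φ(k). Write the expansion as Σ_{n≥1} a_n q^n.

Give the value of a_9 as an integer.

d|9:{1,3,9}  Σφ=1+2+6=9

a_9 = 9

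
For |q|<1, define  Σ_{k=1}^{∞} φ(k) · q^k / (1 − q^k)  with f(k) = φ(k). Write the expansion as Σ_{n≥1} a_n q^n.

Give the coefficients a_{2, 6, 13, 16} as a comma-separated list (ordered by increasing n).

[q^2] φ(2)=1,φ(1)=1 ⇒ 2
q^6  k|6↦φ(k): 6:2 3:2 2:1 1:1  a_6=6
[q^13] φ(13)=12,φ(1)=1 ⇒ 13
q^16  k|16↦φ(k): 1:1 2:1 4:2 8:4 16:8  a_16=16

2, 6, 13, 16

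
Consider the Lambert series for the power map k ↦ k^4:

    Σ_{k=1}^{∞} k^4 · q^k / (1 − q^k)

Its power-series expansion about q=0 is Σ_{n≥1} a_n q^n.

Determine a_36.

a_36 = 1813539

q^36  k|36↦f(k): 1:1 2:16 3:81 4:256 6:1296 9:6561 12:20736 18:104976 36:1679616  a_36=1813539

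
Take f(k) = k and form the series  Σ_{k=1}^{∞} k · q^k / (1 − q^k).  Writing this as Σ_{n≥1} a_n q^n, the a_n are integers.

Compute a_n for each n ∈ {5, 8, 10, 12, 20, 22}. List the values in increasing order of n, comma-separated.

6, 15, 18, 28, 42, 36

[q^5] f(5)=5,f(1)=1 ⇒ 6
[q^8] f(1)=1,f(2)=2,f(4)=4,f(8)=8 ⇒ 15
q^10  k|10↦f(k): 10:10 5:5 2:2 1:1  a_10=18
[q^12] f(12)=12,f(6)=6,f(4)=4,f(3)=3,f(2)=2,f(1)=1 ⇒ 28
q^20  k|20↦f(k): 20:20 10:10 5:5 4:4 2:2 1:1  a_20=42
d|22:{1,2,11,22}  Σf=1+2+11+22=36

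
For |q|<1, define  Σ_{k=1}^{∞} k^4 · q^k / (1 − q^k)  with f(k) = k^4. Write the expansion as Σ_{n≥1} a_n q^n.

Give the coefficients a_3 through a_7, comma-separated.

n=3: 3·1 1·3  f→[81+1]=82
q^4  k|4↦f(k): 1:1 2:16 4:256  a_4=273
q^5  k|5↦f(k): 5:625 1:1  a_5=626
q^6  k|6↦f(k): 1:1 2:16 3:81 6:1296  a_6=1394
n=7: 7·1 1·7  f→[2401+1]=2402

82, 273, 626, 1394, 2402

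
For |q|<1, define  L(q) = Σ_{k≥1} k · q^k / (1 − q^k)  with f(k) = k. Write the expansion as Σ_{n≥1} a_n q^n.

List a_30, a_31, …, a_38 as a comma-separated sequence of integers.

72, 32, 63, 48, 54, 48, 91, 38, 60

q^30  k|30↦f(k): 1:1 2:2 3:3 5:5 6:6 10:10 15:15 30:30  a_30=72
[q^31] f(31)=31,f(1)=1 ⇒ 32
[q^32] f(1)=1,f(2)=2,f(4)=4,f(8)=8,f(16)=16,f(32)=32 ⇒ 63
d|33:{33,11,3,1}  Σf=33+11+3+1=48
n=34: 34·1 17·2 2·17 1·34  f→[34+17+2+1]=54
n=35: 1·35 5·7 7·5 35·1  f→[1+5+7+35]=48
n=36: 36·1 18·2 12·3 9·4 6·6 4·9 3·12 2·18 1·36  f→[36+18+12+9+6+4+3+2+1]=91
d|37:{1,37}  Σf=1+37=38
n=38: 1·38 2·19 19·2 38·1  f→[1+2+19+38]=60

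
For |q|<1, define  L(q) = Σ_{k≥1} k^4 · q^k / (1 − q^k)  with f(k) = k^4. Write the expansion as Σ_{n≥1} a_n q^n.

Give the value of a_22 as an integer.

q^22  k|22↦f(k): 1:1 2:16 11:14641 22:234256  a_22=248914

a_22 = 248914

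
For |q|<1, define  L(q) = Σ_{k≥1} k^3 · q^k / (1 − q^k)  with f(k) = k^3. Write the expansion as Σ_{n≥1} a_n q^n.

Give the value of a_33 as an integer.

q^33  k|33↦f(k): 1:1 3:27 11:1331 33:35937  a_33=37296

a_33 = 37296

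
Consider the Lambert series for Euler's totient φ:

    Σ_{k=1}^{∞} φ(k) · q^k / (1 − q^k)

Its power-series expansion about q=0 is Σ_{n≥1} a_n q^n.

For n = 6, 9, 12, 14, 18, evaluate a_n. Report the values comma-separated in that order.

[q^6] φ(6)=2,φ(3)=2,φ(2)=1,φ(1)=1 ⇒ 6
d|9:{1,3,9}  Σφ=1+2+6=9
q^12  k|12↦φ(k): 1:1 2:1 3:2 4:2 6:2 12:4  a_12=12
q^14  k|14↦φ(k): 14:6 7:6 2:1 1:1  a_14=14
d|18:{1,2,3,6,9,18}  Σφ=1+1+2+2+6+6=18

6, 9, 12, 14, 18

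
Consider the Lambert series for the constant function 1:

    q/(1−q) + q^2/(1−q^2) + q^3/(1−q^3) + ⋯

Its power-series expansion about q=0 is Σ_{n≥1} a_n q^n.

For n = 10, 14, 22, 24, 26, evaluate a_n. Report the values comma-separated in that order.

4, 4, 4, 8, 4

n=10: 1·10 2·5 5·2 10·1  f→[1+1+1+1]=4
n=14: 1·14 2·7 7·2 14·1  f→[1+1+1+1]=4
n=22: 22·1 11·2 2·11 1·22  f→[1+1+1+1]=4
d|24:{24,12,8,6,4,3,2,1}  Σf=1+1+1+1+1+1+1+1=8
n=26: 26·1 13·2 2·13 1·26  f→[1+1+1+1]=4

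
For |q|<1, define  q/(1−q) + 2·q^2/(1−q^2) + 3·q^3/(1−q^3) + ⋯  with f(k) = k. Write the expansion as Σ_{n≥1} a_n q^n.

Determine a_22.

a_22 = 36

d|22:{1,2,11,22}  Σf=1+2+11+22=36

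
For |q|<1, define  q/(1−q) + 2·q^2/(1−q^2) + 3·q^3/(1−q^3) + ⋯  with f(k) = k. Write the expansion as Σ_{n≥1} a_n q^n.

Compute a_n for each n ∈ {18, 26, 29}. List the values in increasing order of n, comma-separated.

d|18:{1,2,3,6,9,18}  Σf=1+2+3+6+9+18=39
q^26  k|26↦f(k): 26:26 13:13 2:2 1:1  a_26=42
n=29: 1·29 29·1  f→[1+29]=30

39, 42, 30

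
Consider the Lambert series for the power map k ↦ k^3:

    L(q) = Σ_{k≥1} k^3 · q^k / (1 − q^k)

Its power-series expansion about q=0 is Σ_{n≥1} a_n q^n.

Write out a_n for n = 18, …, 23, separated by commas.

6813, 6860, 9198, 9632, 11988, 12168

d|18:{1,2,3,6,9,18}  Σf=1+8+27+216+729+5832=6813
q^19  k|19↦f(k): 1:1 19:6859  a_19=6860
n=20: 1·20 2·10 4·5 5·4 10·2 20·1  f→[1+8+64+125+1000+8000]=9198
d|21:{21,7,3,1}  Σf=9261+343+27+1=9632
q^22  k|22↦f(k): 1:1 2:8 11:1331 22:10648  a_22=11988
d|23:{23,1}  Σf=12167+1=12168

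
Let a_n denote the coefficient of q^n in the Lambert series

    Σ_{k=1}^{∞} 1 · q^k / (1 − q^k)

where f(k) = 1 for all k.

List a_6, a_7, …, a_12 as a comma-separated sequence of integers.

d|6:{1,2,3,6}  Σf=1+1+1+1=4
d|7:{1,7}  Σf=1+1=2
n=8: 8·1 4·2 2·4 1·8  f→[1+1+1+1]=4
n=9: 1·9 3·3 9·1  f→[1+1+1]=3
q^10  k|10↦f(k): 10:1 5:1 2:1 1:1  a_10=4
[q^11] f(11)=1,f(1)=1 ⇒ 2
d|12:{1,2,3,4,6,12}  Σf=1+1+1+1+1+1=6

4, 2, 4, 3, 4, 2, 6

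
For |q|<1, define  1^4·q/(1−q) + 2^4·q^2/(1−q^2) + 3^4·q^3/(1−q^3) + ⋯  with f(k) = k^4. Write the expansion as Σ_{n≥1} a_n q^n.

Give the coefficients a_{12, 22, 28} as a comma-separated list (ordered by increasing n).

22386, 248914, 655746

q^12  k|12↦f(k): 12:20736 6:1296 4:256 3:81 2:16 1:1  a_12=22386
[q^22] f(1)=1,f(2)=16,f(11)=14641,f(22)=234256 ⇒ 248914
q^28  k|28↦f(k): 1:1 2:16 4:256 7:2401 14:38416 28:614656  a_28=655746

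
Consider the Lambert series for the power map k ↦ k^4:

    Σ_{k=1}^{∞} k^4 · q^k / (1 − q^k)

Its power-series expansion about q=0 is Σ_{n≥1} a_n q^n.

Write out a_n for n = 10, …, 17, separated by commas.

10642, 14642, 22386, 28562, 40834, 51332, 69905, 83522

n=10: 1·10 2·5 5·2 10·1  f→[1+16+625+10000]=10642
d|11:{11,1}  Σf=14641+1=14642
n=12: 12·1 6·2 4·3 3·4 2·6 1·12  f→[20736+1296+256+81+16+1]=22386
q^13  k|13↦f(k): 1:1 13:28561  a_13=28562
n=14: 14·1 7·2 2·7 1·14  f→[38416+2401+16+1]=40834
d|15:{1,3,5,15}  Σf=1+81+625+50625=51332
q^16  k|16↦f(k): 16:65536 8:4096 4:256 2:16 1:1  a_16=69905
n=17: 1·17 17·1  f→[1+83521]=83522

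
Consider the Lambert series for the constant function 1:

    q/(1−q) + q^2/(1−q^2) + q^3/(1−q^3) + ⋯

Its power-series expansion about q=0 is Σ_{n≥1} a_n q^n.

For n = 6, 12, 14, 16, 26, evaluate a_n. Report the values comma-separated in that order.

[q^6] f(1)=1,f(2)=1,f(3)=1,f(6)=1 ⇒ 4
n=12: 1·12 2·6 3·4 4·3 6·2 12·1  f→[1+1+1+1+1+1]=6
n=14: 14·1 7·2 2·7 1·14  f→[1+1+1+1]=4
[q^16] f(1)=1,f(2)=1,f(4)=1,f(8)=1,f(16)=1 ⇒ 5
q^26  k|26↦f(k): 26:1 13:1 2:1 1:1  a_26=4

4, 6, 4, 5, 4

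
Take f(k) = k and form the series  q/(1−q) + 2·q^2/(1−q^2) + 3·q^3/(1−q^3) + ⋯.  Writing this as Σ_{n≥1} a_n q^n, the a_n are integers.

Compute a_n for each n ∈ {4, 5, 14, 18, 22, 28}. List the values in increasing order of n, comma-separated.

7, 6, 24, 39, 36, 56

d|4:{1,2,4}  Σf=1+2+4=7
[q^5] f(5)=5,f(1)=1 ⇒ 6
n=14: 1·14 2·7 7·2 14·1  f→[1+2+7+14]=24
d|18:{1,2,3,6,9,18}  Σf=1+2+3+6+9+18=39
[q^22] f(22)=22,f(11)=11,f(2)=2,f(1)=1 ⇒ 36
d|28:{28,14,7,4,2,1}  Σf=28+14+7+4+2+1=56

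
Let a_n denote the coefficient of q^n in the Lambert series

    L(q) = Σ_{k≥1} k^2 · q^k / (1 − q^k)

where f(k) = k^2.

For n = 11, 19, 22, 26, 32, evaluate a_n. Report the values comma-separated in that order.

122, 362, 610, 850, 1365

[q^11] f(1)=1,f(11)=121 ⇒ 122
q^19  k|19↦f(k): 19:361 1:1  a_19=362
d|22:{1,2,11,22}  Σf=1+4+121+484=610
[q^26] f(26)=676,f(13)=169,f(2)=4,f(1)=1 ⇒ 850
[q^32] f(32)=1024,f(16)=256,f(8)=64,f(4)=16,f(2)=4,f(1)=1 ⇒ 1365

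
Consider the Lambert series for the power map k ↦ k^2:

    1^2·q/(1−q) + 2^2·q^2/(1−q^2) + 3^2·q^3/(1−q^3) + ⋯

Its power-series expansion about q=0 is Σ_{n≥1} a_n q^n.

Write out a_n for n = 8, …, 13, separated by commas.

85, 91, 130, 122, 210, 170

d|8:{8,4,2,1}  Σf=64+16+4+1=85
n=9: 9·1 3·3 1·9  f→[81+9+1]=91
d|10:{10,5,2,1}  Σf=100+25+4+1=130
q^11  k|11↦f(k): 11:121 1:1  a_11=122
d|12:{1,2,3,4,6,12}  Σf=1+4+9+16+36+144=210
n=13: 13·1 1·13  f→[169+1]=170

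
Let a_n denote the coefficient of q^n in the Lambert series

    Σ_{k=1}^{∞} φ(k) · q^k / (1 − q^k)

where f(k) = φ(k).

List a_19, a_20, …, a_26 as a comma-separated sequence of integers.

[q^19] φ(19)=18,φ(1)=1 ⇒ 19
n=20: 20·1 10·2 5·4 4·5 2·10 1·20  φ→[8+4+4+2+1+1]=20
n=21: 1·21 3·7 7·3 21·1  φ→[1+2+6+12]=21
[q^22] φ(22)=10,φ(11)=10,φ(2)=1,φ(1)=1 ⇒ 22
[q^23] φ(1)=1,φ(23)=22 ⇒ 23
d|24:{1,2,3,4,6,8,12,24}  Σφ=1+1+2+2+2+4+4+8=24
d|25:{1,5,25}  Σφ=1+4+20=25
n=26: 26·1 13·2 2·13 1·26  φ→[12+12+1+1]=26

19, 20, 21, 22, 23, 24, 25, 26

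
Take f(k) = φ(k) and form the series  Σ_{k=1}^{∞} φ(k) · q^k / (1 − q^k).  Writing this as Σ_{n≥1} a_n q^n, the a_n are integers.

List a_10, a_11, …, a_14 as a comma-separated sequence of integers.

n=10: 10·1 5·2 2·5 1·10  φ→[4+4+1+1]=10
q^11  k|11↦φ(k): 1:1 11:10  a_11=11
[q^12] φ(1)=1,φ(2)=1,φ(3)=2,φ(4)=2,φ(6)=2,φ(12)=4 ⇒ 12
[q^13] φ(13)=12,φ(1)=1 ⇒ 13
q^14  k|14↦φ(k): 1:1 2:1 7:6 14:6  a_14=14

10, 11, 12, 13, 14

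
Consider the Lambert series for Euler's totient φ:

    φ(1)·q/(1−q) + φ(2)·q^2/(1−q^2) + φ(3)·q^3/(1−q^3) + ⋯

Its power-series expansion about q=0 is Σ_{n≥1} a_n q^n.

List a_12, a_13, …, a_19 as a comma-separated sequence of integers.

d|12:{1,2,3,4,6,12}  Σφ=1+1+2+2+2+4=12
n=13: 1·13 13·1  φ→[1+12]=13
d|14:{14,7,2,1}  Σφ=6+6+1+1=14
n=15: 15·1 5·3 3·5 1·15  φ→[8+4+2+1]=15
n=16: 1·16 2·8 4·4 8·2 16·1  φ→[1+1+2+4+8]=16
q^17  k|17↦φ(k): 1:1 17:16  a_17=17
[q^18] φ(18)=6,φ(9)=6,φ(6)=2,φ(3)=2,φ(2)=1,φ(1)=1 ⇒ 18
d|19:{1,19}  Σφ=1+18=19

12, 13, 14, 15, 16, 17, 18, 19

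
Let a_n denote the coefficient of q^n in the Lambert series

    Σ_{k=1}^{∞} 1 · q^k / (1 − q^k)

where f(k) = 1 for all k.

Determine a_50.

a_50 = 6

[q^50] f(50)=1,f(25)=1,f(10)=1,f(5)=1,f(2)=1,f(1)=1 ⇒ 6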